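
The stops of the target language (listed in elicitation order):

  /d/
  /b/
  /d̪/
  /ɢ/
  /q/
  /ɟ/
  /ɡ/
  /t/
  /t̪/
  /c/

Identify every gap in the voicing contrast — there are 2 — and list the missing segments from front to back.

place of articulation  voiceless  voiced  
bilabial          —         b       
dental            t̪        d̪      
alveolar          t         d       
palatal           c         ɟ       
velar             —         ɡ       
uvular            q         ɢ       
Gaps, from front to back: bilabial lacks voiceless (/p/); velar lacks voiceless (/k/).

/p/, /k/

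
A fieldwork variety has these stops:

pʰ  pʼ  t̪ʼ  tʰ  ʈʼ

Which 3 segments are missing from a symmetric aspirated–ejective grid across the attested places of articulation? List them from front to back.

/t̪ʰ/, /tʼ/, /ʈʰ/

place of articulation  aspirated  ejective
bilabial          pʰ        pʼ      
dental            —         t̪ʼ     
alveolar          tʰ        —       
retroflex         —         ʈʼ      
Gaps, from front to back: dental lacks aspirated (/t̪ʰ/); alveolar lacks ejective (/tʼ/); retroflex lacks aspirated (/ʈʰ/).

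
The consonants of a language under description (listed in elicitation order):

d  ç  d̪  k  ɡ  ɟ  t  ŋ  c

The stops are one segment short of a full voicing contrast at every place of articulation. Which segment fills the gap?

dental: voiceless —, voiced /d̪/.
alveolar: voiceless /t/, voiced /d/.
palatal: voiceless /c/, voiced /ɟ/.
velar: voiceless /k/, voiced /ɡ/.
The dental row has no voiceless member, so the gap is the voiceless dental stop /t̪/.

/t̪/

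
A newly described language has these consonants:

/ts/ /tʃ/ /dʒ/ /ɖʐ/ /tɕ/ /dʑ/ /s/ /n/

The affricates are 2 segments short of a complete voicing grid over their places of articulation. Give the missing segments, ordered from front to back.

/dz/, /ʈʂ/

place of articulation  voiceless  voiced  
alveolar          ts        —       
postalveolar      tʃ        dʒ      
retroflex         —         ɖʐ      
alveolo-palatal   tɕ        dʑ      
Gaps, from front to back: alveolar lacks voiced (/dz/); retroflex lacks voiceless (/ʈʂ/).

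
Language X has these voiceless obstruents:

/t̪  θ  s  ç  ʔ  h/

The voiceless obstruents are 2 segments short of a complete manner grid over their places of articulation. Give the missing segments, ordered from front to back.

/t/, /c/

place of articulation  stop      fricative
dental            t̪        θ       
alveolar          —         s       
palatal           —         ç       
glottal           ʔ         h       
Gaps, from front to back: alveolar lacks stop (/t/); palatal lacks stop (/c/).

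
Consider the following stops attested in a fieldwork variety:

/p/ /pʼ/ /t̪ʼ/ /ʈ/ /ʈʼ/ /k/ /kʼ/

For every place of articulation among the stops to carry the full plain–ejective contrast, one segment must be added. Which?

/t̪/

Plain: /p/ (bilabial), /ʈ/ (retroflex), /k/ (velar).
Ejective: /pʼ/ (bilabial), /t̪ʼ/ (dental), /ʈʼ/ (retroflex), /kʼ/ (velar).
The dental row has no plain member, so the gap is the plain dental stop /t̪/.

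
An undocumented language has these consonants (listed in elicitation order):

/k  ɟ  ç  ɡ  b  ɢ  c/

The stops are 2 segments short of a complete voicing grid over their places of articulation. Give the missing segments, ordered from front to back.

place of articulation  voiceless  voiced  
bilabial          —         b       
palatal           c         ɟ       
velar             k         ɡ       
uvular            —         ɢ       
Gaps, from front to back: bilabial lacks voiceless (/p/); uvular lacks voiceless (/q/).

/p/, /q/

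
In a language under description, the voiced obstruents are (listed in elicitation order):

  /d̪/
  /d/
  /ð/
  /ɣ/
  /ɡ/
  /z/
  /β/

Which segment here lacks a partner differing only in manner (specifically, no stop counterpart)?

Dental: /d̪/ ~ /ð/
Alveolar: /d/ ~ /z/
Velar: /ɡ/ ~ /ɣ/
Bilabial: only /β/ (fricative); no stop partner.
So /β/ is the unpaired segment.

/β/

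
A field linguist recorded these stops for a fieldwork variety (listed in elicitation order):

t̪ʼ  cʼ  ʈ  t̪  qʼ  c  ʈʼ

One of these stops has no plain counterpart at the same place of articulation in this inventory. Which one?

Dental: /t̪/ ~ /t̪ʼ/
Retroflex: /ʈ/ ~ /ʈʼ/
Palatal: /c/ ~ /cʼ/
Uvular: only /qʼ/ (ejective); no plain partner.
So /qʼ/ is the unpaired segment.

/qʼ/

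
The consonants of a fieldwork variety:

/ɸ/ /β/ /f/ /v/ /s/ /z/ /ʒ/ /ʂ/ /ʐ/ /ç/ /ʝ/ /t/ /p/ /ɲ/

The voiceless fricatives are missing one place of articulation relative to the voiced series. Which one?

Voiceless: /ɸ/ (bilabial), /f/ (labiodental), /s/ (alveolar), /ʂ/ (retroflex), /ç/ (palatal).
Voiced: /β/ (bilabial), /v/ (labiodental), /z/ (alveolar), /ʒ/ (postalveolar), /ʐ/ (retroflex), /ʝ/ (palatal).
Every place of articulation has a voiceless member except postalveolar, where /ʃ/ would be expected.

postalveolar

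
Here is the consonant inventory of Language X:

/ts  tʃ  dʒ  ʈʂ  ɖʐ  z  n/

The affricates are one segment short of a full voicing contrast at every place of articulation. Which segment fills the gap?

alveolar: voiceless /ts/, voiced —.
postalveolar: voiceless /tʃ/, voiced /dʒ/.
retroflex: voiceless /ʈʂ/, voiced /ɖʐ/.
The alveolar row has no voiced member, so the gap is the voiced alveolar affricate /dz/.

/dz/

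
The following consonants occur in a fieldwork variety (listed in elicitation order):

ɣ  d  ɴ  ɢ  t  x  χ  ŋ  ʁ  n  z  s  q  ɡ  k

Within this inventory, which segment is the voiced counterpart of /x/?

/ɣ/

/x/ is a voiceless velar fricative.
The voiced counterpart is a voiced velar fricative — in this inventory, /ɣ/.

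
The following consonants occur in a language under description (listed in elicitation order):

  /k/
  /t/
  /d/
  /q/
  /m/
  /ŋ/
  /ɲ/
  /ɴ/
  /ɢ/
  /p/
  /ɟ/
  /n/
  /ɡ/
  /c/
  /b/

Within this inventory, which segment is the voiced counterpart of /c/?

/c/ is a voiceless palatal stop.
The voiced counterpart is a voiced palatal stop — in this inventory, /ɟ/.

/ɟ/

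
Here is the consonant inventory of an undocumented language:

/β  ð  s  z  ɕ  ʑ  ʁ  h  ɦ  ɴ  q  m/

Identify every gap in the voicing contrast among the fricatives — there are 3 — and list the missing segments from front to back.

/ɸ/, /θ/, /χ/

place of articulation  voiceless  voiced  
bilabial          —         β       
dental            —         ð       
alveolar          s         z       
alveolo-palatal   ɕ         ʑ       
uvular            —         ʁ       
glottal           h         ɦ       
Gaps, from front to back: bilabial lacks voiceless (/ɸ/); dental lacks voiceless (/θ/); uvular lacks voiceless (/χ/).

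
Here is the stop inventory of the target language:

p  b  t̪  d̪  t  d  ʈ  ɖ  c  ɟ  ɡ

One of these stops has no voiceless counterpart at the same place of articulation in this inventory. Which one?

Bilabial: /p/ ~ /b/
Dental: /t̪/ ~ /d̪/
Alveolar: /t/ ~ /d/
Retroflex: /ʈ/ ~ /ɖ/
Palatal: /c/ ~ /ɟ/
Velar: only /ɡ/ (voiced); no voiceless partner.
So /ɡ/ is the unpaired segment.

/ɡ/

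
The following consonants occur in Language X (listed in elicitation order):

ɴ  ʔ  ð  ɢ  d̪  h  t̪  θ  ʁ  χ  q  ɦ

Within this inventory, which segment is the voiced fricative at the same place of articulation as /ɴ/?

/ʁ/

/ɴ/ is an uvular nasal.
The voiced fricative at the same place is a voiced uvular fricative — in this inventory, /ʁ/.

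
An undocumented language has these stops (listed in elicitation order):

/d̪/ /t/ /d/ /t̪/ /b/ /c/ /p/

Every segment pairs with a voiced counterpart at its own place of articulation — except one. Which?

Bilabial: /p/ ~ /b/
Dental: /t̪/ ~ /d̪/
Alveolar: /t/ ~ /d/
Palatal: only /c/ (voiceless); no voiced partner.
So /c/ is the unpaired segment.

/c/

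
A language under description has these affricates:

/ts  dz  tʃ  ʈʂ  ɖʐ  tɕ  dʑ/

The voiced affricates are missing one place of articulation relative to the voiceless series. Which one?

postalveolar

Voiceless: /ts/ (alveolar), /tʃ/ (postalveolar), /ʈʂ/ (retroflex), /tɕ/ (alveolo-palatal).
Voiced: /dz/ (alveolar), /ɖʐ/ (retroflex), /dʑ/ (alveolo-palatal).
Every place of articulation has a voiced member except postalveolar, where /dʒ/ would be expected.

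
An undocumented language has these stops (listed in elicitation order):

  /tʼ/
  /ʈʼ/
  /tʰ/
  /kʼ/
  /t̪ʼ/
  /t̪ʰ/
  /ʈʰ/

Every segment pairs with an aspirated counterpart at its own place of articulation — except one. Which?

/kʼ/

Dental: /t̪ʰ/ ~ /t̪ʼ/
Alveolar: /tʰ/ ~ /tʼ/
Retroflex: /ʈʰ/ ~ /ʈʼ/
Velar: only /kʼ/ (ejective); no aspirated partner.
So /kʼ/ is the unpaired segment.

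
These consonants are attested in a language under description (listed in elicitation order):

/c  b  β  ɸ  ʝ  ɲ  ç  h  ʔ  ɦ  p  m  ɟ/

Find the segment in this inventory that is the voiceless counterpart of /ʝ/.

/ç/

/ʝ/ is a voiced palatal fricative.
The voiceless counterpart is a voiceless palatal fricative — in this inventory, /ç/.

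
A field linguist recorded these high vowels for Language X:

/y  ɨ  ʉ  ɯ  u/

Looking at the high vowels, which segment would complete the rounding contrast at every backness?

front: unrounded —, rounded /y/.
central: unrounded /ɨ/, rounded /ʉ/.
back: unrounded /ɯ/, rounded /u/.
The front row has no unrounded member, so the gap is the front unrounded vowel /i/.

/i/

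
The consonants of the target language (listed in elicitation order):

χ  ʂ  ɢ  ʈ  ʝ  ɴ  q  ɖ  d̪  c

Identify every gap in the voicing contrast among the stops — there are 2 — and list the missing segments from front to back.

/t̪/, /ɟ/

dental: voiceless —, voiced /d̪/.
retroflex: voiceless /ʈ/, voiced /ɖ/.
palatal: voiceless /c/, voiced —.
uvular: voiceless /q/, voiced /ɢ/.
Gaps, from front to back: dental lacks voiceless (/t̪/); palatal lacks voiced (/ɟ/).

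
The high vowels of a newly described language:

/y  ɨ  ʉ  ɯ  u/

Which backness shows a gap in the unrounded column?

front: unrounded —, rounded /y/.
central: unrounded /ɨ/, rounded /ʉ/.
back: unrounded /ɯ/, rounded /u/.
Every backness has an unrounded member except front, where /i/ would be expected.

front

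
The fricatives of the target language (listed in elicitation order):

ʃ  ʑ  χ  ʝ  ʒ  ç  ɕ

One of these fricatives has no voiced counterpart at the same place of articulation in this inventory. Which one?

/χ/

Postalveolar: /ʃ/ ~ /ʒ/
Alveolo-palatal: /ɕ/ ~ /ʑ/
Palatal: /ç/ ~ /ʝ/
Uvular: only /χ/ (voiceless); no voiced partner.
So /χ/ is the unpaired segment.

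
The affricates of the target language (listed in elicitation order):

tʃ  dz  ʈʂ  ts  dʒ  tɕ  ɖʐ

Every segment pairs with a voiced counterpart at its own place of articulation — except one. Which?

Alveolar: /ts/ ~ /dz/
Postalveolar: /tʃ/ ~ /dʒ/
Retroflex: /ʈʂ/ ~ /ɖʐ/
Alveolo-palatal: only /tɕ/ (voiceless); no voiced partner.
So /tɕ/ is the unpaired segment.

/tɕ/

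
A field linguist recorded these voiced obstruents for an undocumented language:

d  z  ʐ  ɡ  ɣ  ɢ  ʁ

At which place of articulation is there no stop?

retroflex

Stop: /d/ (alveolar), /ɡ/ (velar), /ɢ/ (uvular).
Fricative: /z/ (alveolar), /ʐ/ (retroflex), /ɣ/ (velar), /ʁ/ (uvular).
Every place of articulation has a stop member except retroflex, where /ɖ/ would be expected.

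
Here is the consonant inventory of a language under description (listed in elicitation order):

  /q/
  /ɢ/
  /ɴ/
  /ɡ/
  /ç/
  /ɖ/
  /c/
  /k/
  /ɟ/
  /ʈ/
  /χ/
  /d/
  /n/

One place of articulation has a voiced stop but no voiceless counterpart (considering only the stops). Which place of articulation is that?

alveolar

Voiceless: /ʈ/ (retroflex), /c/ (palatal), /k/ (velar), /q/ (uvular).
Voiced: /d/ (alveolar), /ɖ/ (retroflex), /ɟ/ (palatal), /ɡ/ (velar), /ɢ/ (uvular).
Every place of articulation has a voiceless member except alveolar, where /t/ would be expected.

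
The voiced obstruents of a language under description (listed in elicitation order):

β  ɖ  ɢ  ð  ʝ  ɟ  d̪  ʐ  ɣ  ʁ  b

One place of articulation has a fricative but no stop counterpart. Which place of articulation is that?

place of articulation  stop      fricative
bilabial          b         β       
dental            d̪        ð       
retroflex         ɖ         ʐ       
palatal           ɟ         ʝ       
velar             —         ɣ       
uvular            ɢ         ʁ       
Every place of articulation has a stop member except velar, where /ɡ/ would be expected.

velar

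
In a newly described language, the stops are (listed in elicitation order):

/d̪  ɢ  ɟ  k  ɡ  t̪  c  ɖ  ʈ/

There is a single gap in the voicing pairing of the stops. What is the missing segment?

dental: voiceless /t̪/, voiced /d̪/.
retroflex: voiceless /ʈ/, voiced /ɖ/.
palatal: voiceless /c/, voiced /ɟ/.
velar: voiceless /k/, voiced /ɡ/.
uvular: voiceless —, voiced /ɢ/.
The uvular row has no voiceless member, so the gap is the voiceless uvular stop /q/.

/q/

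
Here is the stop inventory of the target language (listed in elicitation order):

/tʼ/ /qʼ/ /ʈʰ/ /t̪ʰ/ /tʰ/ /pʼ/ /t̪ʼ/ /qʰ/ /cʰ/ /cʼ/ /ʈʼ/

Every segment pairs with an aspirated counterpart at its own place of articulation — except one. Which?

Dental: /t̪ʰ/ ~ /t̪ʼ/
Alveolar: /tʰ/ ~ /tʼ/
Retroflex: /ʈʰ/ ~ /ʈʼ/
Palatal: /cʰ/ ~ /cʼ/
Uvular: /qʰ/ ~ /qʼ/
Bilabial: only /pʼ/ (ejective); no aspirated partner.
So /pʼ/ is the unpaired segment.

/pʼ/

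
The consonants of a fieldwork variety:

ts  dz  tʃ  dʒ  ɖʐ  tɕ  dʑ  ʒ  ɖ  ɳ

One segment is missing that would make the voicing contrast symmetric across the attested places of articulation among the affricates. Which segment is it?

place of articulation  voiceless  voiced  
alveolar          ts        dz      
postalveolar      tʃ        dʒ      
retroflex         —         ɖʐ      
alveolo-palatal   tɕ        dʑ      
The retroflex row has no voiceless member, so the gap is the voiceless retroflex affricate /ʈʂ/.

/ʈʂ/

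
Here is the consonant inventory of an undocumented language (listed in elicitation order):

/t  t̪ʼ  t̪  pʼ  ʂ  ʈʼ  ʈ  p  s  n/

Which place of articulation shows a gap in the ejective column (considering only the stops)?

alveolar

place of articulation  plain     ejective
bilabial          p         pʼ      
dental            t̪        t̪ʼ     
alveolar          t         —       
retroflex         ʈ         ʈʼ      
Every place of articulation has an ejective member except alveolar, where /tʼ/ would be expected.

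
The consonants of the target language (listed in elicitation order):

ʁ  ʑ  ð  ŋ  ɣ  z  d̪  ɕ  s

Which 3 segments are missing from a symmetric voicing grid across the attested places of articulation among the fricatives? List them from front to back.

/θ/, /x/, /χ/

dental: voiceless —, voiced /ð/.
alveolar: voiceless /s/, voiced /z/.
alveolo-palatal: voiceless /ɕ/, voiced /ʑ/.
velar: voiceless —, voiced /ɣ/.
uvular: voiceless —, voiced /ʁ/.
Gaps, from front to back: dental lacks voiceless (/θ/); velar lacks voiceless (/x/); uvular lacks voiceless (/χ/).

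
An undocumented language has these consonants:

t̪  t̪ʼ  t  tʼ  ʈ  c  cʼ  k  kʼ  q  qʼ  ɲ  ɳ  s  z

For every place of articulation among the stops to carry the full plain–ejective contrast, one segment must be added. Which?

dental: plain /t̪/, ejective /t̪ʼ/.
alveolar: plain /t/, ejective /tʼ/.
retroflex: plain /ʈ/, ejective —.
palatal: plain /c/, ejective /cʼ/.
velar: plain /k/, ejective /kʼ/.
uvular: plain /q/, ejective /qʼ/.
The retroflex row has no ejective member, so the gap is the ejective retroflex stop /ʈʼ/.

/ʈʼ/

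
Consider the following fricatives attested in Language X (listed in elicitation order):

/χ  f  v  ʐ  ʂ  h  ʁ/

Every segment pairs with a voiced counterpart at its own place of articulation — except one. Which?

/h/

Labiodental: /f/ ~ /v/
Retroflex: /ʂ/ ~ /ʐ/
Uvular: /χ/ ~ /ʁ/
Glottal: only /h/ (voiceless); no voiced partner.
So /h/ is the unpaired segment.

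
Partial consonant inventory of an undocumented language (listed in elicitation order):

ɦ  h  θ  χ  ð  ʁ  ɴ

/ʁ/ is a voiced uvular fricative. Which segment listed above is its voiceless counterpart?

/χ/

The voiceless counterpart is a voiceless uvular fricative — in this inventory, /χ/.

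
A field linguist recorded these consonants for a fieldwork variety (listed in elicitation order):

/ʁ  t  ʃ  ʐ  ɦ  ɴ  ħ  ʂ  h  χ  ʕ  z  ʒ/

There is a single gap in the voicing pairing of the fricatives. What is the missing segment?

/s/

alveolar: voiceless —, voiced /z/.
postalveolar: voiceless /ʃ/, voiced /ʒ/.
retroflex: voiceless /ʂ/, voiced /ʐ/.
uvular: voiceless /χ/, voiced /ʁ/.
pharyngeal: voiceless /ħ/, voiced /ʕ/.
glottal: voiceless /h/, voiced /ɦ/.
The alveolar row has no voiceless member, so the gap is the voiceless alveolar fricative /s/.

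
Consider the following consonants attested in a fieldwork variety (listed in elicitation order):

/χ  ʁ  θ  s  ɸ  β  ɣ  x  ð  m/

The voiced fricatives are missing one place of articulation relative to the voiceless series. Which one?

Voiceless: /ɸ/ (bilabial), /θ/ (dental), /s/ (alveolar), /x/ (velar), /χ/ (uvular).
Voiced: /β/ (bilabial), /ð/ (dental), /ɣ/ (velar), /ʁ/ (uvular).
Every place of articulation has a voiced member except alveolar, where /z/ would be expected.

alveolar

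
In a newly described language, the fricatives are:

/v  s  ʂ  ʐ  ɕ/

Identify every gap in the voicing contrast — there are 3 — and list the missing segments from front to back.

labiodental: voiceless —, voiced /v/.
alveolar: voiceless /s/, voiced —.
retroflex: voiceless /ʂ/, voiced /ʐ/.
alveolo-palatal: voiceless /ɕ/, voiced —.
Gaps, from front to back: labiodental lacks voiceless (/f/); alveolar lacks voiced (/z/); alveolo-palatal lacks voiced (/ʑ/).

/f/, /z/, /ʑ/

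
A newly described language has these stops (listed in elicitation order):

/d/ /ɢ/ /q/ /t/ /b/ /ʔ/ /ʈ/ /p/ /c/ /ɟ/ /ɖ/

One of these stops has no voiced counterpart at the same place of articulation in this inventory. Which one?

Bilabial: /p/ ~ /b/
Alveolar: /t/ ~ /d/
Retroflex: /ʈ/ ~ /ɖ/
Palatal: /c/ ~ /ɟ/
Uvular: /q/ ~ /ɢ/
Glottal: only /ʔ/ (voiceless); no voiced partner.
So /ʔ/ is the unpaired segment.

/ʔ/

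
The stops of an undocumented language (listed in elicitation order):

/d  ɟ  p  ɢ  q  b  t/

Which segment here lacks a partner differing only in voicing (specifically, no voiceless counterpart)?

/ɟ/

Bilabial: /p/ ~ /b/
Alveolar: /t/ ~ /d/
Uvular: /q/ ~ /ɢ/
Palatal: only /ɟ/ (voiced); no voiceless partner.
So /ɟ/ is the unpaired segment.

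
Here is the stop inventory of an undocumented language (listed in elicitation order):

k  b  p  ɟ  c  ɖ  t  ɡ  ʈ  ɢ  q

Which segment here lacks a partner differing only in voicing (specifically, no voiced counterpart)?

/t/

Bilabial: /p/ ~ /b/
Retroflex: /ʈ/ ~ /ɖ/
Palatal: /c/ ~ /ɟ/
Velar: /k/ ~ /ɡ/
Uvular: /q/ ~ /ɢ/
Alveolar: only /t/ (voiceless); no voiced partner.
So /t/ is the unpaired segment.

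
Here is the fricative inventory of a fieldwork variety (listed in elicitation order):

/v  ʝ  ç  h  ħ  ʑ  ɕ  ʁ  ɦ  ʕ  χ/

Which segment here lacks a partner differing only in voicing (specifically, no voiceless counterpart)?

Alveolo-palatal: /ɕ/ ~ /ʑ/
Palatal: /ç/ ~ /ʝ/
Uvular: /χ/ ~ /ʁ/
Pharyngeal: /ħ/ ~ /ʕ/
Glottal: /h/ ~ /ɦ/
Labiodental: only /v/ (voiced); no voiceless partner.
So /v/ is the unpaired segment.

/v/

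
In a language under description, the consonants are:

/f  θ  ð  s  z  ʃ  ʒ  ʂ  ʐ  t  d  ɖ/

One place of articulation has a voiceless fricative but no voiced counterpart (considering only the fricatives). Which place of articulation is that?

Voiceless: /f/ (labiodental), /θ/ (dental), /s/ (alveolar), /ʃ/ (postalveolar), /ʂ/ (retroflex).
Voiced: /ð/ (dental), /z/ (alveolar), /ʒ/ (postalveolar), /ʐ/ (retroflex).
Every place of articulation has a voiced member except labiodental, where /v/ would be expected.

labiodental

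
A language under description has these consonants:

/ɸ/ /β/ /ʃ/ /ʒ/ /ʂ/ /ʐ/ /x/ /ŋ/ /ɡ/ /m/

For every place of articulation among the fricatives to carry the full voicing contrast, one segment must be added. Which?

/ɣ/

bilabial: voiceless /ɸ/, voiced /β/.
postalveolar: voiceless /ʃ/, voiced /ʒ/.
retroflex: voiceless /ʂ/, voiced /ʐ/.
velar: voiceless /x/, voiced —.
The velar row has no voiced member, so the gap is the voiced velar fricative /ɣ/.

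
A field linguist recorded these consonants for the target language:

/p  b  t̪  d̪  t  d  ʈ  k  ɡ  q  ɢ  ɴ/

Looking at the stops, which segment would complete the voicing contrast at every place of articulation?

/ɖ/

bilabial: voiceless /p/, voiced /b/.
dental: voiceless /t̪/, voiced /d̪/.
alveolar: voiceless /t/, voiced /d/.
retroflex: voiceless /ʈ/, voiced —.
velar: voiceless /k/, voiced /ɡ/.
uvular: voiceless /q/, voiced /ɢ/.
The retroflex row has no voiced member, so the gap is the voiced retroflex stop /ɖ/.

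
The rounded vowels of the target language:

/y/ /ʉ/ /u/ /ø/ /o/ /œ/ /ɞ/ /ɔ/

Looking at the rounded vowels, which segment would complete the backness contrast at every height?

height            front     central   back    
high              y         ʉ         u       
high-mid          ø         —         o       
low-mid           œ         ɞ         ɔ       
The high-mid row has no central member, so the gap is the high-mid central rounded vowel /ɵ/.

/ɵ/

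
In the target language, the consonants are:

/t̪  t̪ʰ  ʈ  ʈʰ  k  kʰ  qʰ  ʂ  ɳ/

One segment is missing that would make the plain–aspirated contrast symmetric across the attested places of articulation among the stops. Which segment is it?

place of articulation  plain     aspirated
dental            t̪        t̪ʰ     
retroflex         ʈ         ʈʰ      
velar             k         kʰ      
uvular            —         qʰ      
The uvular row has no plain member, so the gap is the plain uvular stop /q/.

/q/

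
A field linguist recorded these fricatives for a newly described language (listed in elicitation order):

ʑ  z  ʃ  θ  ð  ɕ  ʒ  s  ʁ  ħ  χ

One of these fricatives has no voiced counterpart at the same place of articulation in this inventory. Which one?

Dental: /θ/ ~ /ð/
Alveolar: /s/ ~ /z/
Postalveolar: /ʃ/ ~ /ʒ/
Alveolo-palatal: /ɕ/ ~ /ʑ/
Uvular: /χ/ ~ /ʁ/
Pharyngeal: only /ħ/ (voiceless); no voiced partner.
So /ħ/ is the unpaired segment.

/ħ/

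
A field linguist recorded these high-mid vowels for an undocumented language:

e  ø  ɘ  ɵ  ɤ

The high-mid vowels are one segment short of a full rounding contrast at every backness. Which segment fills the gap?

Unrounded: /e/ (front), /ɘ/ (central), /ɤ/ (back).
Rounded: /ø/ (front), /ɵ/ (central).
The back row has no rounded member, so the gap is the back rounded vowel /o/.

/o/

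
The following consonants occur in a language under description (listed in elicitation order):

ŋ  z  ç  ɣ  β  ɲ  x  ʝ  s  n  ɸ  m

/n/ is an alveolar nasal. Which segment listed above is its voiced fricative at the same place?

/z/

The voiced fricative at the same place is a voiced alveolar fricative — in this inventory, /z/.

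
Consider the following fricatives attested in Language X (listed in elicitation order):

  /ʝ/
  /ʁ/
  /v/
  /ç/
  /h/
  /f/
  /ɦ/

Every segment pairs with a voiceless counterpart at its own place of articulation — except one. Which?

Labiodental: /f/ ~ /v/
Palatal: /ç/ ~ /ʝ/
Glottal: /h/ ~ /ɦ/
Uvular: only /ʁ/ (voiced); no voiceless partner.
So /ʁ/ is the unpaired segment.

/ʁ/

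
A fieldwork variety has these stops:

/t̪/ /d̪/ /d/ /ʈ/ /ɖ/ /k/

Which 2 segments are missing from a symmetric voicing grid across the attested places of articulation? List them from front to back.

place of articulation  voiceless  voiced  
dental            t̪        d̪      
alveolar          —         d       
retroflex         ʈ         ɖ       
velar             k         —       
Gaps, from front to back: alveolar lacks voiceless (/t/); velar lacks voiced (/ɡ/).

/t/, /ɡ/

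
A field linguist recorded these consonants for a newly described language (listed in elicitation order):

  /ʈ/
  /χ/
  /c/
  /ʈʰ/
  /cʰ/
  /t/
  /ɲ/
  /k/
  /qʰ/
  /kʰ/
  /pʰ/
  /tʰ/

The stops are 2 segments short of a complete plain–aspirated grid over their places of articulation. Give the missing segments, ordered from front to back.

bilabial: plain —, aspirated /pʰ/.
alveolar: plain /t/, aspirated /tʰ/.
retroflex: plain /ʈ/, aspirated /ʈʰ/.
palatal: plain /c/, aspirated /cʰ/.
velar: plain /k/, aspirated /kʰ/.
uvular: plain —, aspirated /qʰ/.
Gaps, from front to back: bilabial lacks plain (/p/); uvular lacks plain (/q/).

/p/, /q/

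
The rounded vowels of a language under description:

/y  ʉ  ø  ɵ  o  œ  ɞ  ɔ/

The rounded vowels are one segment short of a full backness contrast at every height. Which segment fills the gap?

height            front     central   back    
high              y         ʉ         —       
high-mid          ø         ɵ         o       
low-mid           œ         ɞ         ɔ       
The high row has no back member, so the gap is the high back rounded vowel /u/.

/u/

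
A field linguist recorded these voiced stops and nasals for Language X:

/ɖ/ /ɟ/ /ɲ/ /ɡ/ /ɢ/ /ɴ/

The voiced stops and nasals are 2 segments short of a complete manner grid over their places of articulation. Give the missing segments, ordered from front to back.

/ɳ/, /ŋ/

retroflex: oral stop /ɖ/, nasal —.
palatal: oral stop /ɟ/, nasal /ɲ/.
velar: oral stop /ɡ/, nasal —.
uvular: oral stop /ɢ/, nasal /ɴ/.
Gaps, from front to back: retroflex lacks nasal (/ɳ/); velar lacks nasal (/ŋ/).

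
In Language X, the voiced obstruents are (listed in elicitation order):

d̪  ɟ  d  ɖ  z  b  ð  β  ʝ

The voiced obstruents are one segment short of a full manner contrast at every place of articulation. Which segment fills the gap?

Stop: /b/ (bilabial), /d̪/ (dental), /d/ (alveolar), /ɖ/ (retroflex), /ɟ/ (palatal).
Fricative: /β/ (bilabial), /ð/ (dental), /z/ (alveolar), /ʝ/ (palatal).
The retroflex row has no fricative member, so the gap is the retroflex fricative /ʐ/.

/ʐ/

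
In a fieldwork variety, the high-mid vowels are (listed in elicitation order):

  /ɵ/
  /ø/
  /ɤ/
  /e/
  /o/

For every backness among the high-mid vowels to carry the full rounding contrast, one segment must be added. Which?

/ɘ/

backness          unrounded  rounded 
front             e         ø       
central           —         ɵ       
back              ɤ         o       
The central row has no unrounded member, so the gap is the central unrounded vowel /ɘ/.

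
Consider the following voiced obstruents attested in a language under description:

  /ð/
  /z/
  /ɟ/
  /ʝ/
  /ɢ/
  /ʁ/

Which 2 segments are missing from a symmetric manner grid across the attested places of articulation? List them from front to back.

/d̪/, /d/

place of articulation  stop      fricative
dental            —         ð       
alveolar          —         z       
palatal           ɟ         ʝ       
uvular            ɢ         ʁ       
Gaps, from front to back: dental lacks stop (/d̪/); alveolar lacks stop (/d/).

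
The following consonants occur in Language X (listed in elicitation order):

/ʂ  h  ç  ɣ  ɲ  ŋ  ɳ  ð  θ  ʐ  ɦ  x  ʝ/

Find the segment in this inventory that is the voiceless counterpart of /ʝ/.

/ʝ/ is a voiced palatal fricative.
The voiceless counterpart is a voiceless palatal fricative — in this inventory, /ç/.

/ç/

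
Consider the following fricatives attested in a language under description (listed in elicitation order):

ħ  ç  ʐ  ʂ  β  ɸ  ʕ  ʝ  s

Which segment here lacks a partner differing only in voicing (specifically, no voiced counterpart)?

/s/

Bilabial: /ɸ/ ~ /β/
Retroflex: /ʂ/ ~ /ʐ/
Palatal: /ç/ ~ /ʝ/
Pharyngeal: /ħ/ ~ /ʕ/
Alveolar: only /s/ (voiceless); no voiced partner.
So /s/ is the unpaired segment.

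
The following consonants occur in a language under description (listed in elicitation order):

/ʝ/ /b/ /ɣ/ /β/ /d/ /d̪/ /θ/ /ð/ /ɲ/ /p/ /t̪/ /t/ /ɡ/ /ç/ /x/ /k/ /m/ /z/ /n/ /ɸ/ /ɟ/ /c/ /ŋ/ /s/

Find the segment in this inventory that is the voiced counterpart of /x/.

/ɣ/

/x/ is a voiceless velar fricative.
The voiced counterpart is a voiced velar fricative — in this inventory, /ɣ/.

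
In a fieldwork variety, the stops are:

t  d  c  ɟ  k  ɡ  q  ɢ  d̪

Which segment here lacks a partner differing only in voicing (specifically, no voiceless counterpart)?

Alveolar: /t/ ~ /d/
Palatal: /c/ ~ /ɟ/
Velar: /k/ ~ /ɡ/
Uvular: /q/ ~ /ɢ/
Dental: only /d̪/ (voiced); no voiceless partner.
So /d̪/ is the unpaired segment.

/d̪/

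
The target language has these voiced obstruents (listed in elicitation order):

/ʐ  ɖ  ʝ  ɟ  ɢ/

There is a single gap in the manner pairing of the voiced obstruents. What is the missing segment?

/ʁ/

place of articulation  stop      fricative
retroflex         ɖ         ʐ       
palatal           ɟ         ʝ       
uvular            ɢ         —       
The uvular row has no fricative member, so the gap is the uvular fricative /ʁ/.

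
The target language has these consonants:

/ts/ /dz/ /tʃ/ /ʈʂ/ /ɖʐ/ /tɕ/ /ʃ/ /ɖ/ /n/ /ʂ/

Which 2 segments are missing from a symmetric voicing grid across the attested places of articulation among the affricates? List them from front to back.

place of articulation  voiceless  voiced  
alveolar          ts        dz      
postalveolar      tʃ        —       
retroflex         ʈʂ        ɖʐ      
alveolo-palatal   tɕ        —       
Gaps, from front to back: postalveolar lacks voiced (/dʒ/); alveolo-palatal lacks voiced (/dʑ/).

/dʒ/, /dʑ/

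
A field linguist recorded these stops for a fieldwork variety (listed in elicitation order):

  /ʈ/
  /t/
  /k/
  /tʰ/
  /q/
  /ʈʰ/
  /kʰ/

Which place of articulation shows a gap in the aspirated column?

uvular

alveolar: plain /t/, aspirated /tʰ/.
retroflex: plain /ʈ/, aspirated /ʈʰ/.
velar: plain /k/, aspirated /kʰ/.
uvular: plain /q/, aspirated —.
Every place of articulation has an aspirated member except uvular, where /qʰ/ would be expected.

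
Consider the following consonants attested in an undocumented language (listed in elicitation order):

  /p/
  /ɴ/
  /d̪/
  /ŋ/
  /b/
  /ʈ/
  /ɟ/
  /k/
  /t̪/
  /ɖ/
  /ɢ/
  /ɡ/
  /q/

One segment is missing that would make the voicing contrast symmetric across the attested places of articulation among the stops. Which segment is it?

place of articulation  voiceless  voiced  
bilabial          p         b       
dental            t̪        d̪      
retroflex         ʈ         ɖ       
palatal           —         ɟ       
velar             k         ɡ       
uvular            q         ɢ       
The palatal row has no voiceless member, so the gap is the voiceless palatal stop /c/.

/c/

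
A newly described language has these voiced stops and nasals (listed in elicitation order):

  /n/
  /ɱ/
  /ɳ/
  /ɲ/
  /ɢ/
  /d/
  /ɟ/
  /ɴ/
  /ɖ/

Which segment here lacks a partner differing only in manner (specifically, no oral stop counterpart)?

Alveolar: /d/ ~ /n/
Retroflex: /ɖ/ ~ /ɳ/
Palatal: /ɟ/ ~ /ɲ/
Uvular: /ɢ/ ~ /ɴ/
Labiodental: only /ɱ/ (nasal); no oral stop partner.
So /ɱ/ is the unpaired segment.

/ɱ/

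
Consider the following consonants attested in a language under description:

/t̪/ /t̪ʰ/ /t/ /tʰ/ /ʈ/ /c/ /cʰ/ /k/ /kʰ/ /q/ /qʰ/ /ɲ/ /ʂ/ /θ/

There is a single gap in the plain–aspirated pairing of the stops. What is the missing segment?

dental: plain /t̪/, aspirated /t̪ʰ/.
alveolar: plain /t/, aspirated /tʰ/.
retroflex: plain /ʈ/, aspirated —.
palatal: plain /c/, aspirated /cʰ/.
velar: plain /k/, aspirated /kʰ/.
uvular: plain /q/, aspirated /qʰ/.
The retroflex row has no aspirated member, so the gap is the aspirated retroflex stop /ʈʰ/.

/ʈʰ/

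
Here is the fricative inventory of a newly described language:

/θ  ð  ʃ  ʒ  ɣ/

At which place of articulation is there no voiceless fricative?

Voiceless: /θ/ (dental), /ʃ/ (postalveolar).
Voiced: /ð/ (dental), /ʒ/ (postalveolar), /ɣ/ (velar).
Every place of articulation has a voiceless member except velar, where /x/ would be expected.

velar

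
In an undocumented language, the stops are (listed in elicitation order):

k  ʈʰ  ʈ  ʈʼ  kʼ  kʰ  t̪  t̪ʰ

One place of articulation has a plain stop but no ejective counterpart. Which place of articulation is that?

place of articulation  plain     aspirated  ejective
dental            t̪        t̪ʰ       —       
retroflex         ʈ         ʈʰ        ʈʼ      
velar             k         kʰ        kʼ      
Every place of articulation has an ejective member except dental, where /t̪ʼ/ would be expected.

dental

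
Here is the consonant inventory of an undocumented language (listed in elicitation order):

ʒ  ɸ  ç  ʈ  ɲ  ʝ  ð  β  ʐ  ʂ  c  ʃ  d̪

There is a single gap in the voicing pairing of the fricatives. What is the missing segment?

/θ/

Voiceless: /ɸ/ (bilabial), /ʃ/ (postalveolar), /ʂ/ (retroflex), /ç/ (palatal).
Voiced: /β/ (bilabial), /ð/ (dental), /ʒ/ (postalveolar), /ʐ/ (retroflex), /ʝ/ (palatal).
The dental row has no voiceless member, so the gap is the voiceless dental fricative /θ/.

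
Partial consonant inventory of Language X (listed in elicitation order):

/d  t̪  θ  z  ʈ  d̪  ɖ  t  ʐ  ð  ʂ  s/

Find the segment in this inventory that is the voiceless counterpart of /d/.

/d/ is a voiced alveolar stop.
The voiceless counterpart is a voiceless alveolar stop — in this inventory, /t/.

/t/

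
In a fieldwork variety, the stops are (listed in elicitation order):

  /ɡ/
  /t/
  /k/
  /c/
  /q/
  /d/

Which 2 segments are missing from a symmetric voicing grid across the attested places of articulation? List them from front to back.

alveolar: voiceless /t/, voiced /d/.
palatal: voiceless /c/, voiced —.
velar: voiceless /k/, voiced /ɡ/.
uvular: voiceless /q/, voiced —.
Gaps, from front to back: palatal lacks voiced (/ɟ/); uvular lacks voiced (/ɢ/).

/ɟ/, /ɢ/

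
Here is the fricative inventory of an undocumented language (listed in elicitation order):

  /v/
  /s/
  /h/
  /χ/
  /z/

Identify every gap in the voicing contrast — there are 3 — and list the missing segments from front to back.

/f/, /ʁ/, /ɦ/

place of articulation  voiceless  voiced  
labiodental       —         v       
alveolar          s         z       
uvular            χ         —       
glottal           h         —       
Gaps, from front to back: labiodental lacks voiceless (/f/); uvular lacks voiced (/ʁ/); glottal lacks voiced (/ɦ/).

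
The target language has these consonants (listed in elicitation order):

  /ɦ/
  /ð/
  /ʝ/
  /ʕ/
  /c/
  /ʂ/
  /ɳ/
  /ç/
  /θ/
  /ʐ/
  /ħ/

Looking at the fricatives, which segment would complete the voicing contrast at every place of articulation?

Voiceless: /θ/ (dental), /ʂ/ (retroflex), /ç/ (palatal), /ħ/ (pharyngeal).
Voiced: /ð/ (dental), /ʐ/ (retroflex), /ʝ/ (palatal), /ʕ/ (pharyngeal), /ɦ/ (glottal).
The glottal row has no voiceless member, so the gap is the voiceless glottal fricative /h/.

/h/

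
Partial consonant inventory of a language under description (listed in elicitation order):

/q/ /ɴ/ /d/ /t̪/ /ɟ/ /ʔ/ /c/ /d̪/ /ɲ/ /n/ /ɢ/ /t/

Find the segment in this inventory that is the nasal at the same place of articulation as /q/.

/q/ is a voiceless uvular stop.
The nasal at the same place is an uvular nasal — in this inventory, /ɴ/.

/ɴ/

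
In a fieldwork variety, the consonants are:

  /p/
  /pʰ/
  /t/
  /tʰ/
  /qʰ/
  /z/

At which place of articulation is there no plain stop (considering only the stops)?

uvular

bilabial: plain /p/, aspirated /pʰ/.
alveolar: plain /t/, aspirated /tʰ/.
uvular: plain —, aspirated /qʰ/.
Every place of articulation has a plain member except uvular, where /q/ would be expected.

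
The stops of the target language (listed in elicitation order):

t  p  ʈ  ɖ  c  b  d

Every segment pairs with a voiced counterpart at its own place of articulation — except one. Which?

Bilabial: /p/ ~ /b/
Alveolar: /t/ ~ /d/
Retroflex: /ʈ/ ~ /ɖ/
Palatal: only /c/ (voiceless); no voiced partner.
So /c/ is the unpaired segment.

/c/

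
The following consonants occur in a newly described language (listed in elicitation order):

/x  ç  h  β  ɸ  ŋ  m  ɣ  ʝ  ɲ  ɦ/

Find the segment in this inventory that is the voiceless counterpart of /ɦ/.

/h/

/ɦ/ is a voiced glottal fricative.
The voiceless counterpart is a voiceless glottal fricative — in this inventory, /h/.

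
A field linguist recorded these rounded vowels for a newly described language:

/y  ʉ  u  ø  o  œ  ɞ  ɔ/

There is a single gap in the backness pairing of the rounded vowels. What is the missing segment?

/ɵ/

high: front /y/, central /ʉ/, back /u/.
high-mid: front /ø/, central —, back /o/.
low-mid: front /œ/, central /ɞ/, back /ɔ/.
The high-mid row has no central member, so the gap is the high-mid central rounded vowel /ɵ/.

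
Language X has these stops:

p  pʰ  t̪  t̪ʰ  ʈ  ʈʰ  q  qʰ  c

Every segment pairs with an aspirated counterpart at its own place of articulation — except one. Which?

/c/

Bilabial: /p/ ~ /pʰ/
Dental: /t̪/ ~ /t̪ʰ/
Retroflex: /ʈ/ ~ /ʈʰ/
Uvular: /q/ ~ /qʰ/
Palatal: only /c/ (plain); no aspirated partner.
So /c/ is the unpaired segment.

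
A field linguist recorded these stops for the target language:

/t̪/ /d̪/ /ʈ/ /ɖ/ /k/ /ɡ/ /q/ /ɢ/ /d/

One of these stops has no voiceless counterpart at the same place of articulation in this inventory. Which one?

/d/

Dental: /t̪/ ~ /d̪/
Retroflex: /ʈ/ ~ /ɖ/
Velar: /k/ ~ /ɡ/
Uvular: /q/ ~ /ɢ/
Alveolar: only /d/ (voiced); no voiceless partner.
So /d/ is the unpaired segment.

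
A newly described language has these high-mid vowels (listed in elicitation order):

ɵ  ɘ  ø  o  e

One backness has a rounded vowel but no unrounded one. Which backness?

front: unrounded /e/, rounded /ø/.
central: unrounded /ɘ/, rounded /ɵ/.
back: unrounded —, rounded /o/.
Every backness has an unrounded member except back, where /ɤ/ would be expected.

back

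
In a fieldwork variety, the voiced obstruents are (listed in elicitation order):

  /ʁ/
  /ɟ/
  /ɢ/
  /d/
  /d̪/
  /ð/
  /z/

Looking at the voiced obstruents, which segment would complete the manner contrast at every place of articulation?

dental: stop /d̪/, fricative /ð/.
alveolar: stop /d/, fricative /z/.
palatal: stop /ɟ/, fricative —.
uvular: stop /ɢ/, fricative /ʁ/.
The palatal row has no fricative member, so the gap is the palatal fricative /ʝ/.

/ʝ/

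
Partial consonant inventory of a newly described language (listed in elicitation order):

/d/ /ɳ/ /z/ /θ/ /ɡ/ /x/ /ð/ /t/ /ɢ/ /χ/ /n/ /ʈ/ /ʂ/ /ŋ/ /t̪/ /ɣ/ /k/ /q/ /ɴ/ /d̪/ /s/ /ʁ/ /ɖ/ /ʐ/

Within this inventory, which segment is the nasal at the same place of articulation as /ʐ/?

/ʐ/ is a voiced retroflex fricative.
The nasal at the same place is a retroflex nasal — in this inventory, /ɳ/.

/ɳ/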